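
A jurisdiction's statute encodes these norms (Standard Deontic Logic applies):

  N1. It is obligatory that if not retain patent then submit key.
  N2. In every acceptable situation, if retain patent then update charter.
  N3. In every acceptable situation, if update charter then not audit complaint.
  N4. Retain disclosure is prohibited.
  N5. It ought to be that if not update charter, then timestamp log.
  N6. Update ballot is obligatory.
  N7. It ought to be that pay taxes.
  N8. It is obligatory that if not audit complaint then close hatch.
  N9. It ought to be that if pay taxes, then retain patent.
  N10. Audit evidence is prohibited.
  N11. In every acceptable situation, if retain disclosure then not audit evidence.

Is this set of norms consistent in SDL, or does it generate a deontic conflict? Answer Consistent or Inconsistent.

Premise 11 is O(retain_disclosure → ¬audit_evidence); even if O(¬audit_evidence) held, inferring O(retain_disclosure) would be affirming the consequent — invalid.
So O(retain_disclosure) is not derivable, and the apparent clash with O(¬retain_disclosure) does not arise.
A world satisfying every obligation exists (e.g. audit_complaint=false, audit_evidence=false, close_hatch=true, pay_taxes=true, retain_disclosure=false, retain_patent=true, submit_key=false, timestamp_log=false, update_ballot=true, update_charter=true); no atom is both obligatory and forbidden, so the set is consistent.

Consistent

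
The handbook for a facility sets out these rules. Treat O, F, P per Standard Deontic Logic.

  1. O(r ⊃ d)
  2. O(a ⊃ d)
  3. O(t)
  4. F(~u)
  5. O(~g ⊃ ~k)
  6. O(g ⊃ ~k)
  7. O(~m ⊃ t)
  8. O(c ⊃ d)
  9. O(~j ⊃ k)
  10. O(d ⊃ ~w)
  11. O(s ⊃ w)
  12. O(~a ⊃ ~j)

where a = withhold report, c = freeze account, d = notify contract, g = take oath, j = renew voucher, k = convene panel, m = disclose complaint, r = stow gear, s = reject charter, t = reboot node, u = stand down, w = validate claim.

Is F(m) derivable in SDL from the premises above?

Premise 7 is O(~m ⊃ t); even if O(t) held, inferring O(~m) would be affirming the consequent — invalid.
No other premise forces O(~m). An ideal world satisfying every premise can still have m true, so F(m) is not derivable.

No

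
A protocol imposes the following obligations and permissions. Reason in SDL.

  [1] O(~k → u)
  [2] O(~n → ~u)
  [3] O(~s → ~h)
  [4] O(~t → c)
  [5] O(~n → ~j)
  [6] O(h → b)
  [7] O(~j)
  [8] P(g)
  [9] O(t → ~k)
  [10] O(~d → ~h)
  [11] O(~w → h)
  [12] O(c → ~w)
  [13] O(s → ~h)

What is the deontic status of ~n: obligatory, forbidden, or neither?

Forbidden

Premises 13 and 3 are O(s → ~h) and O(~s → ~h); every ideal world satisfies s or ~s, so in either case ~h holds — hence O(~h).
Premise 11, O(~w → h), contraposes to O(~h → w); with O(~h) we get O(w).
Premise 12, O(c → ~w), contraposes to O(w → ~c); with O(w) we get O(~c).
Premise 4 is O(~t → c); contrapositively O(~c → t). Since O(~c) holds, K gives O(t).
From O(t) and premise 9, O(t → ~k), we obtain O(~k).
From O(~k) and premise 1, O(~k → u), we obtain O(u).
Premise 2 is O(~n → ~u); contrapositively O(u → n). Since O(u) holds, K gives O(n).
Premises 5, 6, 7, 8, 10 do not contribute to this derivation.
Thus O(n), which is F(~n): ~n is forbidden.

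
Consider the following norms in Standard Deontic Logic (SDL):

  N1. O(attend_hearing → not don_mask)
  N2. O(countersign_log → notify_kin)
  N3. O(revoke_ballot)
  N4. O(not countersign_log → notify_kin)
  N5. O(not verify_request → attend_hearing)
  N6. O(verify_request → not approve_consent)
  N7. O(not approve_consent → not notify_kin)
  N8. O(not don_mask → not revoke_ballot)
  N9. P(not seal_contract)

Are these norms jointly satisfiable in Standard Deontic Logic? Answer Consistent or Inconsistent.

Inconsistent

Premises 2 and 4 are O(countersign_log → notify_kin) and O(not countersign_log → notify_kin); every ideal world satisfies countersign_log or not countersign_log, so in either case notify_kin holds — hence O(notify_kin).
The contrapositive of premise 7 (O(not approve_consent → not notify_kin)) is O(notify_kin → approve_consent), and O(notify_kin) is already established, so O(approve_consent).
Premise 6 is O(verify_request → not approve_consent); contrapositively O(approve_consent → not verify_request). Since O(approve_consent) holds, K gives O(not verify_request).
Applying K to premise 5 (O(not verify_request → attend_hearing)) and O(not verify_request) yields O(attend_hearing).
With premise 1, O(attend_hearing → not don_mask), the K-axiom yields O(not don_mask).
With premise 8, O(not don_mask → not revoke_ballot), the K-axiom yields O(not revoke_ballot).
However, premise 3 gives O(revoke_ballot).
We now have both O(not revoke_ballot) and O(revoke_ballot) — revoke_ballot is simultaneously obligatory and forbidden, violating the D-axiom.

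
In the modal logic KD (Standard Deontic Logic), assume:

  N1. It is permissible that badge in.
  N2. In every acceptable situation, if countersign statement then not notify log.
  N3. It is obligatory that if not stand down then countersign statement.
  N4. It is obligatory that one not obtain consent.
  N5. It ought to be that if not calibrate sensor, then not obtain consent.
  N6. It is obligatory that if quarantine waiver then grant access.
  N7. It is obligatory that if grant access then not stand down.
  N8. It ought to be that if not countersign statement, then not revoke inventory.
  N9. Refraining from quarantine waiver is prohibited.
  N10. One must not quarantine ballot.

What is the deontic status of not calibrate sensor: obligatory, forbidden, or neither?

Premise 5 is O(¬calibrate_sensor → ¬obtain_consent); even if O(¬obtain_consent) held, inferring O(¬calibrate_sensor) would be affirming the consequent — invalid.
No premise or chain of K-axiom applications forces O(¬calibrate_sensor), and none forces O(calibrate_sensor). So ¬calibrate_sensor is neither obligatory nor forbidden under these norms.

Neither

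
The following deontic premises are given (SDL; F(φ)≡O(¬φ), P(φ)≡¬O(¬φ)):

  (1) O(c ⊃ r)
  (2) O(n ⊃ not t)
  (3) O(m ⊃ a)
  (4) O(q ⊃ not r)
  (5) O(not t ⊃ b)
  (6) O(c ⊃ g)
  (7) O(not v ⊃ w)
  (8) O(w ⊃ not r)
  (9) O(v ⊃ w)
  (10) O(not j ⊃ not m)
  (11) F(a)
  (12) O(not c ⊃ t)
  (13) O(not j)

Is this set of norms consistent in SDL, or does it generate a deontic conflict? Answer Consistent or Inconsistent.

Consistent

Premise 3 is O(m ⊃ a), but O(m) is not derivable from the premises, so it does not yield O(a).
So O(a) is not derivable, and the apparent clash with O(not a) does not arise.
A world satisfying every obligation exists (e.g. a=false, b=false, c=false, g=false, j=false, m=false, n=false, q=false, r=false, t=true, v=false, w=true); no atom is both obligatory and forbidden, so the set is consistent.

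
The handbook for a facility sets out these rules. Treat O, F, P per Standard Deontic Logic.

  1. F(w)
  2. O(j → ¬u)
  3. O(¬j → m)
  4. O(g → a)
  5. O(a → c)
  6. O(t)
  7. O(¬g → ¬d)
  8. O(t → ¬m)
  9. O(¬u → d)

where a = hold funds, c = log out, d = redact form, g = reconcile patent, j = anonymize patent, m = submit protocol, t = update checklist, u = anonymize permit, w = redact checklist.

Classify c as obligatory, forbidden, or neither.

Premise 6 states O(t) outright.
Applying K to premise 8 (O(t → ¬m)) and O(t) yields O(¬m).
Premise 3 is O(¬j → m); contrapositively O(¬m → j). Since O(¬m) holds, K gives O(j).
Premise 2 is O(j → ¬u); since O(j), deontic closure gives O(¬u).
Applying K to premise 9 (O(¬u → d)) and O(¬u) yields O(d).
Premise 7 is O(¬g → ¬d); contrapositively O(d → g). Since O(d) holds, K gives O(g).
From O(g) and premise 4, O(g → a), we obtain O(a).
From O(a) and premise 5, O(a → c), we obtain O(c).
Premise 1 does not contribute to this derivation.
Hence c is obligatory.

Obligatory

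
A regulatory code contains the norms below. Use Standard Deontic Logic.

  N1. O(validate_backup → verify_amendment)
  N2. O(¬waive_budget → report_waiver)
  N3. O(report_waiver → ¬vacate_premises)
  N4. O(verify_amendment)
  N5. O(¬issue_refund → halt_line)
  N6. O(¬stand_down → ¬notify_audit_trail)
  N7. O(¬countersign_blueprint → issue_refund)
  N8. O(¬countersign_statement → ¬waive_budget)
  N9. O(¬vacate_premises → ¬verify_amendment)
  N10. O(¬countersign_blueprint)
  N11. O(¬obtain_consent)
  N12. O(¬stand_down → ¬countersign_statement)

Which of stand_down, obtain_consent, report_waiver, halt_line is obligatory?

Premise 4 gives O(verify_amendment).
The contrapositive of premise 9 (O(¬vacate_premises → ¬verify_amendment)) is O(verify_amendment → vacate_premises), and O(verify_amendment) is already established, so O(vacate_premises).
Premise 3, O(report_waiver → ¬vacate_premises), contraposes to O(vacate_premises → ¬report_waiver); with O(vacate_premises) we get O(¬report_waiver).
Premise 2, O(¬waive_budget → report_waiver), contraposes to O(¬report_waiver → waive_budget); with O(¬report_waiver) we get O(waive_budget).
Premise 8, O(¬countersign_statement → ¬waive_budget), contraposes to O(waive_budget → countersign_statement); with O(waive_budget) we get O(countersign_statement).
Premise 12, O(¬stand_down → ¬countersign_statement), contraposes to O(countersign_statement → stand_down); with O(countersign_statement) we get O(stand_down).
So O(stand_down) holds — stand_down is obligatory. None of the other listed options is made obligatory by any chain of premises.

stand_down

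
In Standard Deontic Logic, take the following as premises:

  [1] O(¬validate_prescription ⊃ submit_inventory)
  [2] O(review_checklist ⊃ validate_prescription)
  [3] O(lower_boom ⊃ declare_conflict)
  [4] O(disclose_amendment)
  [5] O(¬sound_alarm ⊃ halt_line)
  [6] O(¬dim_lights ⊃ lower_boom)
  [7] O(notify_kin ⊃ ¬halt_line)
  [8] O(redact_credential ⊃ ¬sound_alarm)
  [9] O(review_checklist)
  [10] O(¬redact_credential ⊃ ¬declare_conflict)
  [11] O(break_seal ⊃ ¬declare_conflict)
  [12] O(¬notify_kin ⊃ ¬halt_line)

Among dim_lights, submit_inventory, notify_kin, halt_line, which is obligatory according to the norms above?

By case analysis on notify_kin: premise 7 gives O(notify_kin ⊃ ¬halt_line) and premise 12 gives O(¬notify_kin ⊃ ¬halt_line), so O(¬halt_line) either way.
Premise 5, O(¬sound_alarm ⊃ halt_line), contraposes to O(¬halt_line ⊃ sound_alarm); with O(¬halt_line) we get O(sound_alarm).
Premise 8, O(redact_credential ⊃ ¬sound_alarm), contraposes to O(sound_alarm ⊃ ¬redact_credential); with O(sound_alarm) we get O(¬redact_credential).
Premise 10 is O(¬redact_credential ⊃ ¬declare_conflict); since O(¬redact_credential), deontic closure gives O(¬declare_conflict).
Premise 3 is O(lower_boom ⊃ declare_conflict); contrapositively O(¬declare_conflict ⊃ ¬lower_boom). Since O(¬declare_conflict) holds, K gives O(¬lower_boom).
Premise 6 is O(¬dim_lights ⊃ lower_boom); contrapositively O(¬lower_boom ⊃ dim_lights). Since O(¬lower_boom) holds, K gives O(dim_lights).
So O(dim_lights) holds — dim_lights is obligatory. None of the other listed options is made obligatory by any chain of premises.

dim_lights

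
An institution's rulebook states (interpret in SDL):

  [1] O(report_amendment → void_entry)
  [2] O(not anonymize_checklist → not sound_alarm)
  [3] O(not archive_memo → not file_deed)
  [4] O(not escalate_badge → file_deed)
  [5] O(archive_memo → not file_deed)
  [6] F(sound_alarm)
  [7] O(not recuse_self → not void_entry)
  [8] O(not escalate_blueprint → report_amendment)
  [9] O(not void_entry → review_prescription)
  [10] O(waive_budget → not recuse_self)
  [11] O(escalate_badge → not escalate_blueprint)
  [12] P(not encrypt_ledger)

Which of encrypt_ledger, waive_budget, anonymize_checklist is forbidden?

By case analysis on not archive_memo: premise 3 gives O(not archive_memo → not file_deed) and premise 5 gives O(archive_memo → not file_deed), so O(not file_deed) either way.
Premise 4, O(not escalate_badge → file_deed), contraposes to O(not file_deed → escalate_badge); with O(not file_deed) we get O(escalate_badge).
Applying K to premise 11 (O(escalate_badge → not escalate_blueprint)) and O(escalate_badge) yields O(not escalate_blueprint).
Premise 8 is O(not escalate_blueprint → report_amendment); since O(not escalate_blueprint), deontic closure gives O(report_amendment).
From O(report_amendment) and premise 1, O(report_amendment → void_entry), we obtain O(void_entry).
The contrapositive of premise 7 (O(not recuse_self → not void_entry)) is O(void_entry → recuse_self), and O(void_entry) is already established, so O(recuse_self).
Premise 10 is O(waive_budget → not recuse_self); contrapositively O(recuse_self → not waive_budget). Since O(recuse_self) holds, K gives O(not waive_budget).
So O(not waive_budget) holds, i.e. waive_budget is forbidden. None of the other listed options is forbidden under the premises.

waive_budget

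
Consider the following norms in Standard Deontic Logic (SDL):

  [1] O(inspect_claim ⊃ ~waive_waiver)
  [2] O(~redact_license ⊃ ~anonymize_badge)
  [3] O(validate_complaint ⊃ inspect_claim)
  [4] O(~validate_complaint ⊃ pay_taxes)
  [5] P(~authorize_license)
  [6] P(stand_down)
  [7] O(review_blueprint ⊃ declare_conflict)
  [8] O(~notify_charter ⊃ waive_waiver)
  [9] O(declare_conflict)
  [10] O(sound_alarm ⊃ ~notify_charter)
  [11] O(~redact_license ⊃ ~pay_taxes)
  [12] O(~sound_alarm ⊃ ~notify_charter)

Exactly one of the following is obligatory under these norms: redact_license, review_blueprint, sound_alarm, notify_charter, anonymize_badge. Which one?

redact_license

Premises 12 and 10 are O(~sound_alarm ⊃ ~notify_charter) and O(sound_alarm ⊃ ~notify_charter); every ideal world satisfies ~sound_alarm or sound_alarm, so in either case ~notify_charter holds — hence O(~notify_charter).
Applying K to premise 8 (O(~notify_charter ⊃ waive_waiver)) and O(~notify_charter) yields O(waive_waiver).
Premise 1, O(inspect_claim ⊃ ~waive_waiver), contraposes to O(waive_waiver ⊃ ~inspect_claim); with O(waive_waiver) we get O(~inspect_claim).
Premise 3 is O(validate_complaint ⊃ inspect_claim); contrapositively O(~inspect_claim ⊃ ~validate_complaint). Since O(~inspect_claim) holds, K gives O(~validate_complaint).
With premise 4, O(~validate_complaint ⊃ pay_taxes), the K-axiom yields O(pay_taxes).
Premise 11, O(~redact_license ⊃ ~pay_taxes), contraposes to O(pay_taxes ⊃ redact_license); with O(pay_taxes) we get O(redact_license).
So O(redact_license) holds — redact_license is obligatory. None of the other listed options is made obligatory by any chain of premises.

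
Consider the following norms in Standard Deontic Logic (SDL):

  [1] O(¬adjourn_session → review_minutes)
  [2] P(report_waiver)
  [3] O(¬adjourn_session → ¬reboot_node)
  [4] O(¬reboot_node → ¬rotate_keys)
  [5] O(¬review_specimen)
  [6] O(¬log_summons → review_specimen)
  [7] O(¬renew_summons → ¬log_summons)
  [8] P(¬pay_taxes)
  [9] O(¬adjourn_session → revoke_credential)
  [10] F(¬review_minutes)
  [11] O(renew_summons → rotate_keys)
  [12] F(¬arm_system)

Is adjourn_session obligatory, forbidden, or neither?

Premise 5 states O(¬review_specimen) outright.
Premise 6, O(¬log_summons → review_specimen), contraposes to O(¬review_specimen → log_summons); with O(¬review_specimen) we get O(log_summons).
Premise 7 is O(¬renew_summons → ¬log_summons); contrapositively O(log_summons → renew_summons). Since O(log_summons) holds, K gives O(renew_summons).
Premise 11 is O(renew_summons → rotate_keys); since O(renew_summons), deontic closure gives O(rotate_keys).
Premise 4 is O(¬reboot_node → ¬rotate_keys); contrapositively O(rotate_keys → reboot_node). Since O(rotate_keys) holds, K gives O(reboot_node).
Premise 3 is O(¬adjourn_session → ¬reboot_node); contrapositively O(reboot_node → adjourn_session). Since O(reboot_node) holds, K gives O(adjourn_session).
Premises 1, 2, 8, 9, 10, 12 do not contribute to this derivation.
Hence adjourn_session is obligatory.

Obligatory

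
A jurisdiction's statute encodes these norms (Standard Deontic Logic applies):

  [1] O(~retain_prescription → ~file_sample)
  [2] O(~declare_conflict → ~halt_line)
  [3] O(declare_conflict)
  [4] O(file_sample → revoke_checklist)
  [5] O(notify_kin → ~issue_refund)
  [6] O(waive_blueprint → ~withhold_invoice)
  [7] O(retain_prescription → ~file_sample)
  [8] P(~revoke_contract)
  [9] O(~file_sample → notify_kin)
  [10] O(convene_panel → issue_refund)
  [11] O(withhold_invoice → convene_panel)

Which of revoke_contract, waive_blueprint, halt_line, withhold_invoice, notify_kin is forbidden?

By case analysis on ~retain_prescription: premise 1 gives O(~retain_prescription → ~file_sample) and premise 7 gives O(retain_prescription → ~file_sample), so O(~file_sample) either way.
With premise 9, O(~file_sample → notify_kin), the K-axiom yields O(notify_kin).
Applying K to premise 5 (O(notify_kin → ~issue_refund)) and O(notify_kin) yields O(~issue_refund).
Premise 10 is O(convene_panel → issue_refund); contrapositively O(~issue_refund → ~convene_panel). Since O(~issue_refund) holds, K gives O(~convene_panel).
Premise 11 is O(withhold_invoice → convene_panel); contrapositively O(~convene_panel → ~withhold_invoice). Since O(~convene_panel) holds, K gives O(~withhold_invoice).
So O(~withhold_invoice) holds, i.e. withhold_invoice is forbidden. None of the other listed options is forbidden under the premises.

withhold_invoice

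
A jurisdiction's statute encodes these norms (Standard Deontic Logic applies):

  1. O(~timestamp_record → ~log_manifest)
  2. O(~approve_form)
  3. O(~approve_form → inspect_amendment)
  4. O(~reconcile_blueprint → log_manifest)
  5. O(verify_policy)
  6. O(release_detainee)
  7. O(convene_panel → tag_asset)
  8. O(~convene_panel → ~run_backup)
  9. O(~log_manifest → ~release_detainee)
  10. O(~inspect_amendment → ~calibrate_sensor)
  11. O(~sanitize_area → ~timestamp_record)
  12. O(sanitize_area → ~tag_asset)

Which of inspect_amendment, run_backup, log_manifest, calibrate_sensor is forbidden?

run_backup

Premise 6 gives O(release_detainee).
Premise 9, O(~log_manifest → ~release_detainee), contraposes to O(release_detainee → log_manifest); with O(release_detainee) we get O(log_manifest).
The contrapositive of premise 1 (O(~timestamp_record → ~log_manifest)) is O(log_manifest → timestamp_record), and O(log_manifest) is already established, so O(timestamp_record).
Premise 11 is O(~sanitize_area → ~timestamp_record); contrapositively O(timestamp_record → sanitize_area). Since O(timestamp_record) holds, K gives O(sanitize_area).
Premise 12 is O(sanitize_area → ~tag_asset); since O(sanitize_area), deontic closure gives O(~tag_asset).
Premise 7, O(convene_panel → tag_asset), contraposes to O(~tag_asset → ~convene_panel); with O(~tag_asset) we get O(~convene_panel).
Applying K to premise 8 (O(~convene_panel → ~run_backup)) and O(~convene_panel) yields O(~run_backup).
So O(~run_backup) holds, i.e. run_backup is forbidden. None of the other listed options is forbidden under the premises.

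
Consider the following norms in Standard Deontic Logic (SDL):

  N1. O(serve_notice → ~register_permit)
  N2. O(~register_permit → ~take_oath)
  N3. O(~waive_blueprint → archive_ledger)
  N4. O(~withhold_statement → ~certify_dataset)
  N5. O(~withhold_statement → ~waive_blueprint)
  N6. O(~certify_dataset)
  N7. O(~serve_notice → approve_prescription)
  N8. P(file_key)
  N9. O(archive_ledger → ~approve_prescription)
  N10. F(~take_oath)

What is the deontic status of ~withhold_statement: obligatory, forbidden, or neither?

Forbidden

F(~take_oath) at premise 10 means O(take_oath).
Premise 2, O(~register_permit → ~take_oath), contraposes to O(take_oath → register_permit); with O(take_oath) we get O(register_permit).
Premise 1 is O(serve_notice → ~register_permit); contrapositively O(register_permit → ~serve_notice). Since O(register_permit) holds, K gives O(~serve_notice).
Premise 7 is O(~serve_notice → approve_prescription); since O(~serve_notice), deontic closure gives O(approve_prescription).
Premise 9 is O(archive_ledger → ~approve_prescription); contrapositively O(approve_prescription → ~archive_ledger). Since O(approve_prescription) holds, K gives O(~archive_ledger).
Premise 3, O(~waive_blueprint → archive_ledger), contraposes to O(~archive_ledger → waive_blueprint); with O(~archive_ledger) we get O(waive_blueprint).
Premise 5 is O(~withhold_statement → ~waive_blueprint); contrapositively O(waive_blueprint → withhold_statement). Since O(waive_blueprint) holds, K gives O(withhold_statement).
Premises 4, 6, 8 do not contribute to this derivation.
Thus O(withhold_statement), which is F(~withhold_statement): ~withhold_statement is forbidden.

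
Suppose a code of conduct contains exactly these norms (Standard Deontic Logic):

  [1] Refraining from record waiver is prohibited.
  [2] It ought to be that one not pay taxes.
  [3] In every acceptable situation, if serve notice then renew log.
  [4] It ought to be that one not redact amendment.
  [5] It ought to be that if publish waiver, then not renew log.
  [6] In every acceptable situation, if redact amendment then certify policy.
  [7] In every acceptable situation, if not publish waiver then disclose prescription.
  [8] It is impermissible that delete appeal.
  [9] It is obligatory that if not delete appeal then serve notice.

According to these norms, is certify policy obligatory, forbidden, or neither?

Premise 6 is O(redact_amendment → certify_policy), but O(redact_amendment) is not derivable from the premises, so it does not yield O(certify_policy).
No premise or chain of K-axiom applications forces O(certify_policy), and none forces O(¬certify_policy). So certify_policy is neither obligatory nor forbidden under these norms.

Neither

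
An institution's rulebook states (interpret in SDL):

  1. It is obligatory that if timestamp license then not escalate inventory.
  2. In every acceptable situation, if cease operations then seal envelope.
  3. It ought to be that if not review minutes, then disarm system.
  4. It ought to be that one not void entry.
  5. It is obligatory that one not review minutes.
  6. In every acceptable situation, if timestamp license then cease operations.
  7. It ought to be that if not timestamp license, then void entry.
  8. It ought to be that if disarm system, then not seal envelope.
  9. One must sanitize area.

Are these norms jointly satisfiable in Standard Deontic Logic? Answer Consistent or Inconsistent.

Premise 5 states O(¬review_minutes) outright.
Applying K to premise 3 (O(¬review_minutes → disarm_system)) and O(¬review_minutes) yields O(disarm_system).
Premise 8 is O(disarm_system → ¬seal_envelope); since O(disarm_system), deontic closure gives O(¬seal_envelope).
Premise 2, O(cease_operations → seal_envelope), contraposes to O(¬seal_envelope → ¬cease_operations); with O(¬seal_envelope) we get O(¬cease_operations).
Premise 6, O(timestamp_license → cease_operations), contraposes to O(¬cease_operations → ¬timestamp_license); with O(¬cease_operations) we get O(¬timestamp_license).
From O(¬timestamp_license) and premise 7, O(¬timestamp_license → void_entry), we obtain O(void_entry).
But premise 4 directly asserts O(¬void_entry).
We now have both O(void_entry) and O(¬void_entry) — void_entry is simultaneously obligatory and forbidden, violating the D-axiom.

Inconsistent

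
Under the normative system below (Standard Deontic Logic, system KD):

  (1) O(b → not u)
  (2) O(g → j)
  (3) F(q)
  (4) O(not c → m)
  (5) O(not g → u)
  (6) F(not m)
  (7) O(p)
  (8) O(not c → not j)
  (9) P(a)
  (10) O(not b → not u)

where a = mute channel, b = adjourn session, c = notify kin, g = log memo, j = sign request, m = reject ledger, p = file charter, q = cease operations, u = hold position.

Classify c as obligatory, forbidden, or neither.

Premises 1 and 10 are O(b → not u) and O(not b → not u); every ideal world satisfies b or not b, so in either case not u holds — hence O(not u).
The contrapositive of premise 5 (O(not g → u)) is O(not u → g), and O(not u) is already established, so O(g).
Premise 2 is O(g → j); since O(g), deontic closure gives O(j).
Premise 8 is O(not c → not j); contrapositively O(j → c). Since O(j) holds, K gives O(c).
Premises 3, 4, 6, 7, 9 do not contribute to this derivation.
Hence c is obligatory.

Obligatory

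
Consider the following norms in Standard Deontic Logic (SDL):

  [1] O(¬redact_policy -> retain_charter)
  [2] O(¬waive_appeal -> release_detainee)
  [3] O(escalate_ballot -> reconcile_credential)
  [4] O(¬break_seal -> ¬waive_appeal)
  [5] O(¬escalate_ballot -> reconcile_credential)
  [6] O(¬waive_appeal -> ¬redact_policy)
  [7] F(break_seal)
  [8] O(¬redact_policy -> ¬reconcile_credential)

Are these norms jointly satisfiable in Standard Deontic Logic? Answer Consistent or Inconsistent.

Premises 5 and 3 cover both cases: O(¬escalate_ballot -> reconcile_credential) and O(escalate_ballot -> reconcile_credential). Since ¬escalate_ballot ∨ escalate_ballot is a tautology, O(reconcile_credential) follows.
Premise 8 is O(¬redact_policy -> ¬reconcile_credential); contrapositively O(reconcile_credential -> redact_policy). Since O(reconcile_credential) holds, K gives O(redact_policy).
Premise 6, O(¬waive_appeal -> ¬redact_policy), contraposes to O(redact_policy -> waive_appeal); with O(redact_policy) we get O(waive_appeal).
Premise 4 is O(¬break_seal -> ¬waive_appeal); contrapositively O(waive_appeal -> break_seal). Since O(waive_appeal) holds, K gives O(break_seal).
Yet premise 7 is F(break_seal), i.e. O(¬break_seal).
We now have both O(break_seal) and O(¬break_seal) — break_seal is simultaneously obligatory and forbidden, violating the D-axiom.

Inconsistent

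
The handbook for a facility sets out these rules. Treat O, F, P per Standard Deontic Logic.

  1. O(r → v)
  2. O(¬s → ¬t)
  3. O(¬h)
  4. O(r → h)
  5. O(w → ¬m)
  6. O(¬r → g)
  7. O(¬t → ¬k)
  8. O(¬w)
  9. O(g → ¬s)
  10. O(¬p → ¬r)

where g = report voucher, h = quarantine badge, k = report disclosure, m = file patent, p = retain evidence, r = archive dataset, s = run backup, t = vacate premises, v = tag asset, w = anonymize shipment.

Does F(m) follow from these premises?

Premise 5 is O(w → ¬m), but O(w) is not derivable from the premises, so it does not yield O(¬m).
No other premise forces O(¬m). An ideal world satisfying every premise can still have m true, so F(m) is not derivable.

No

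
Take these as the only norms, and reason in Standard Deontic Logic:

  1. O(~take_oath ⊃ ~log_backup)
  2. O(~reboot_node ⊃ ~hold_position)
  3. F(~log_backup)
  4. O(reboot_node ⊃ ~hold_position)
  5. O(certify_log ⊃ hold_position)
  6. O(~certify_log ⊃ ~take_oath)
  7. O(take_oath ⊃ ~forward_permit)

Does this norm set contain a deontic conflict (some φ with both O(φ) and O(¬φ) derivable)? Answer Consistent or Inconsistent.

Inconsistent

Premises 4 and 2 cover both cases: O(reboot_node ⊃ ~hold_position) and O(~reboot_node ⊃ ~hold_position). Since reboot_node ∨ ~reboot_node is a tautology, O(~hold_position) follows.
Premise 5 is O(certify_log ⊃ hold_position); contrapositively O(~hold_position ⊃ ~certify_log). Since O(~hold_position) holds, K gives O(~certify_log).
Applying K to premise 6 (O(~certify_log ⊃ ~take_oath)) and O(~certify_log) yields O(~take_oath).
Applying K to premise 1 (O(~take_oath ⊃ ~log_backup)) and O(~take_oath) yields O(~log_backup).
However, F(~log_backup) at premise 3 amounts to O(log_backup).
We now have both O(~log_backup) and O(log_backup) — log_backup is simultaneously obligatory and forbidden, violating the D-axiom.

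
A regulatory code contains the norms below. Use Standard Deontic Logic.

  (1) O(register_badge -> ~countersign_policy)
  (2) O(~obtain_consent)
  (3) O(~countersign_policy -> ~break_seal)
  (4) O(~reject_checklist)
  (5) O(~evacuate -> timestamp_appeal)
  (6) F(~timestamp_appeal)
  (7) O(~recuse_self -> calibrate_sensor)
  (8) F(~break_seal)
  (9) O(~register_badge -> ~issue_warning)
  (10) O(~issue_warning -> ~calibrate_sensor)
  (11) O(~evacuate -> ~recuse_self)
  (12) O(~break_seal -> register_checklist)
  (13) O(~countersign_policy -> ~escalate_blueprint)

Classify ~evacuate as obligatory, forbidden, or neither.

F(~break_seal) at premise 8 means O(break_seal).
Premise 3, O(~countersign_policy -> ~break_seal), contraposes to O(break_seal -> countersign_policy); with O(break_seal) we get O(countersign_policy).
Premise 1 is O(register_badge -> ~countersign_policy); contrapositively O(countersign_policy -> ~register_badge). Since O(countersign_policy) holds, K gives O(~register_badge).
Premise 9 is O(~register_badge -> ~issue_warning); since O(~register_badge), deontic closure gives O(~issue_warning).
With premise 10, O(~issue_warning -> ~calibrate_sensor), the K-axiom yields O(~calibrate_sensor).
Premise 7 is O(~recuse_self -> calibrate_sensor); contrapositively O(~calibrate_sensor -> recuse_self). Since O(~calibrate_sensor) holds, K gives O(recuse_self).
Premise 11, O(~evacuate -> ~recuse_self), contraposes to O(recuse_self -> evacuate); with O(recuse_self) we get O(evacuate).
Premises 2, 4, 5, 6, 12, 13 do not contribute to this derivation.
Thus O(evacuate), which is F(~evacuate): ~evacuate is forbidden.

Forbidden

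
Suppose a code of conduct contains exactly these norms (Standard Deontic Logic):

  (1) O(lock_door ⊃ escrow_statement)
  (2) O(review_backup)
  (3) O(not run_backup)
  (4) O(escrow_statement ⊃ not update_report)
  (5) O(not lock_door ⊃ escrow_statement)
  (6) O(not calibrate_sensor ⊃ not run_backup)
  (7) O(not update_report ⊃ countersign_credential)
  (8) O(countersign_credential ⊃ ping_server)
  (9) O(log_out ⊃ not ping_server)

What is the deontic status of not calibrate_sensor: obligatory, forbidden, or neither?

Neither

Premise 6 is O(not calibrate_sensor ⊃ not run_backup); even if O(not run_backup) held, inferring O(not calibrate_sensor) would be affirming the consequent — invalid.
No premise or chain of K-axiom applications forces O(not calibrate_sensor), and none forces O(calibrate_sensor). So not calibrate_sensor is neither obligatory nor forbidden under these norms.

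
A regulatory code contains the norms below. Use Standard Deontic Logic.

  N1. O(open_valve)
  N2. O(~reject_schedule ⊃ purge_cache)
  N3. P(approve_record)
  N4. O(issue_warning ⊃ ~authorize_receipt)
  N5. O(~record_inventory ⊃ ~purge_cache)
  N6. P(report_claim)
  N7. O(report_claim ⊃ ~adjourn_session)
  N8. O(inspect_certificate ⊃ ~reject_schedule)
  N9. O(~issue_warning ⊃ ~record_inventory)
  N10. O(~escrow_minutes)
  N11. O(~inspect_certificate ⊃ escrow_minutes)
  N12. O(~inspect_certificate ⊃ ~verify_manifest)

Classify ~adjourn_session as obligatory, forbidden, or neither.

Neither

Premise 7 is O(report_claim ⊃ ~adjourn_session), but O(report_claim) is not derivable from the premises (the permission P(report_claim) asserts only ~O(~report_claim), not O(report_claim)), so it does not yield O(~adjourn_session).
No premise or chain of K-axiom applications forces O(~adjourn_session), and none forces O(adjourn_session). So ~adjourn_session is neither obligatory nor forbidden under these norms.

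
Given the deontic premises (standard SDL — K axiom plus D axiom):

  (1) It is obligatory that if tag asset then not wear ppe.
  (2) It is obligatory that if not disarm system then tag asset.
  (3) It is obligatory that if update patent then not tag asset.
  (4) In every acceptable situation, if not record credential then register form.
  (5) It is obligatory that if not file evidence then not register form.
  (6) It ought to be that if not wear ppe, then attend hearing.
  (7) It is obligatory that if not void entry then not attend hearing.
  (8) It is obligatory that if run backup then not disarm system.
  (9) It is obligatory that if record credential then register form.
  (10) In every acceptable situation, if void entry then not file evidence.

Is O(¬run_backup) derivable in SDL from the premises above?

Yes

By case analysis on ¬record_credential: premise 4 gives O(¬record_credential → register_form) and premise 9 gives O(record_credential → register_form), so O(register_form) either way.
The contrapositive of premise 5 (O(¬file_evidence → ¬register_form)) is O(register_form → file_evidence), and O(register_form) is already established, so O(file_evidence).
Premise 10, O(void_entry → ¬file_evidence), contraposes to O(file_evidence → ¬void_entry); with O(file_evidence) we get O(¬void_entry).
From O(¬void_entry) and premise 7, O(¬void_entry → ¬attend_hearing), we obtain O(¬attend_hearing).
Premise 6, O(¬wear_ppe → attend_hearing), contraposes to O(¬attend_hearing → wear_ppe); with O(¬attend_hearing) we get O(wear_ppe).
The contrapositive of premise 1 (O(tag_asset → ¬wear_ppe)) is O(wear_ppe → ¬tag_asset), and O(wear_ppe) is already established, so O(¬tag_asset).
Premise 2 is O(¬disarm_system → tag_asset); contrapositively O(¬tag_asset → disarm_system). Since O(¬tag_asset) holds, K gives O(disarm_system).
Premise 8 is O(run_backup → ¬disarm_system); contrapositively O(disarm_system → ¬run_backup). Since O(disarm_system) holds, K gives O(¬run_backup).
Premise 3 does not contribute to this derivation.
So O(¬run_backup) follows.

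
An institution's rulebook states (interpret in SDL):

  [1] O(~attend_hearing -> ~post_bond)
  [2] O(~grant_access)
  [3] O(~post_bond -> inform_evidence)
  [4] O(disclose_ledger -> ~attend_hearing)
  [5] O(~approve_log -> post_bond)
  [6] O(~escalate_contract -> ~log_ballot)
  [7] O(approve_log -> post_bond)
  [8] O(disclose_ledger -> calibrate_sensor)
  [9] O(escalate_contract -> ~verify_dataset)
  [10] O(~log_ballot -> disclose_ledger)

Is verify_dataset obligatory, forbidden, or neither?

Premises 5 and 7 cover both cases: O(~approve_log -> post_bond) and O(approve_log -> post_bond). Since ~approve_log ∨ approve_log is a tautology, O(post_bond) follows.
Premise 1 is O(~attend_hearing -> ~post_bond); contrapositively O(post_bond -> attend_hearing). Since O(post_bond) holds, K gives O(attend_hearing).
Premise 4, O(disclose_ledger -> ~attend_hearing), contraposes to O(attend_hearing -> ~disclose_ledger); with O(attend_hearing) we get O(~disclose_ledger).
The contrapositive of premise 10 (O(~log_ballot -> disclose_ledger)) is O(~disclose_ledger -> log_ballot), and O(~disclose_ledger) is already established, so O(log_ballot).
Premise 6, O(~escalate_contract -> ~log_ballot), contraposes to O(log_ballot -> escalate_contract); with O(log_ballot) we get O(escalate_contract).
With premise 9, O(escalate_contract -> ~verify_dataset), the K-axiom yields O(~verify_dataset).
Premises 2, 3, 8 do not contribute to this derivation.
Thus O(~verify_dataset), which is F(verify_dataset): verify_dataset is forbidden.

Forbidden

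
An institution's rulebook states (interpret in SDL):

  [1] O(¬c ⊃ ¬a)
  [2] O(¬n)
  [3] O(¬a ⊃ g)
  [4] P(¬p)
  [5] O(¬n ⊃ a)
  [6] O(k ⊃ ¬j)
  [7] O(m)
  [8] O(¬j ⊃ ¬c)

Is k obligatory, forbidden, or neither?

Forbidden

Premise 2 states O(¬n) outright.
With premise 5, O(¬n ⊃ a), the K-axiom yields O(a).
Premise 1 is O(¬c ⊃ ¬a); contrapositively O(a ⊃ c). Since O(a) holds, K gives O(c).
Premise 8, O(¬j ⊃ ¬c), contraposes to O(c ⊃ j); with O(c) we get O(j).
Premise 6 is O(k ⊃ ¬j); contrapositively O(j ⊃ ¬k). Since O(j) holds, K gives O(¬k).
Premises 3, 4, 7 do not contribute to this derivation.
Thus O(¬k), which is F(k): k is forbidden.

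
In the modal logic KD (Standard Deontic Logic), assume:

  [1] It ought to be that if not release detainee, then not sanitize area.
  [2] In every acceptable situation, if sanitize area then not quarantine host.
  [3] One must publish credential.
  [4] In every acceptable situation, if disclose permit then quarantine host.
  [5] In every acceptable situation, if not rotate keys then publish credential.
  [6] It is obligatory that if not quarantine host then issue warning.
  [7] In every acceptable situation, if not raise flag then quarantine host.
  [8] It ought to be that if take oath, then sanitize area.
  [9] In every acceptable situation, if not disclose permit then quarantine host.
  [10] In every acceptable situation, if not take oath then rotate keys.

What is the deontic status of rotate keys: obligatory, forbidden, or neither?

Obligatory

Premises 9 and 4 are O(¬disclose_permit → quarantine_host) and O(disclose_permit → quarantine_host); every ideal world satisfies ¬disclose_permit or disclose_permit, so in either case quarantine_host holds — hence O(quarantine_host).
Premise 2 is O(sanitize_area → ¬quarantine_host); contrapositively O(quarantine_host → ¬sanitize_area). Since O(quarantine_host) holds, K gives O(¬sanitize_area).
Premise 8, O(take_oath → sanitize_area), contraposes to O(¬sanitize_area → ¬take_oath); with O(¬sanitize_area) we get O(¬take_oath).
Applying K to premise 10 (O(¬take_oath → rotate_keys)) and O(¬take_oath) yields O(rotate_keys).
Premises 1, 3, 5, 6, 7 do not contribute to this derivation.
Hence rotate_keys is obligatory.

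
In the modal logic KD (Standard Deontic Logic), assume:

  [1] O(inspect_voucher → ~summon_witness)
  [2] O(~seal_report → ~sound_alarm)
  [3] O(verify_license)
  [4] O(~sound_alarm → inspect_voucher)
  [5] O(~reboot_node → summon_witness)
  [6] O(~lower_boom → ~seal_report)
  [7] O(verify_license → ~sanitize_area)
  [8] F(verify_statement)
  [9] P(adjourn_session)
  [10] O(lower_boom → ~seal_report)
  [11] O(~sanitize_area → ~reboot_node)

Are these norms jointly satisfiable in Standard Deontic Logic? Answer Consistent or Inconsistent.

Inconsistent

Premises 10 and 6 are O(lower_boom → ~seal_report) and O(~lower_boom → ~seal_report); every ideal world satisfies lower_boom or ~lower_boom, so in either case ~seal_report holds — hence O(~seal_report).
From O(~seal_report) and premise 2, O(~seal_report → ~sound_alarm), we obtain O(~sound_alarm).
Applying K to premise 4 (O(~sound_alarm → inspect_voucher)) and O(~sound_alarm) yields O(inspect_voucher).
With premise 1, O(inspect_voucher → ~summon_witness), the K-axiom yields O(~summon_witness).
Premise 5 is O(~reboot_node → summon_witness); contrapositively O(~summon_witness → reboot_node). Since O(~summon_witness) holds, K gives O(reboot_node).
Premise 11 is O(~sanitize_area → ~reboot_node); contrapositively O(reboot_node → sanitize_area). Since O(reboot_node) holds, K gives O(sanitize_area).
The contrapositive of premise 7 (O(verify_license → ~sanitize_area)) is O(sanitize_area → ~verify_license), and O(sanitize_area) is already established, so O(~verify_license).
But premise 3 directly asserts O(verify_license).
We now have both O(~verify_license) and O(verify_license) — verify_license is simultaneously obligatory and forbidden, violating the D-axiom.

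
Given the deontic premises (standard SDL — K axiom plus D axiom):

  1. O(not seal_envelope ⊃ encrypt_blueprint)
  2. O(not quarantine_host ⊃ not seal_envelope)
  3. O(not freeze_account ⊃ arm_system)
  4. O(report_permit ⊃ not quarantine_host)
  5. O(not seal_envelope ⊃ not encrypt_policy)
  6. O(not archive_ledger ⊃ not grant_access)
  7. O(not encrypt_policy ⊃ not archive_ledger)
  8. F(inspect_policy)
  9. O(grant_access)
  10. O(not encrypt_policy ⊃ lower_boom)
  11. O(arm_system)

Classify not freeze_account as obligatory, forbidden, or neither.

Neither

Premise 3 is O(not freeze_account ⊃ arm_system); even if O(arm_system) held, inferring O(not freeze_account) would be affirming the consequent — invalid.
No premise or chain of K-axiom applications forces O(not freeze_account), and none forces O(freeze_account). So not freeze_account is neither obligatory nor forbidden under these norms.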